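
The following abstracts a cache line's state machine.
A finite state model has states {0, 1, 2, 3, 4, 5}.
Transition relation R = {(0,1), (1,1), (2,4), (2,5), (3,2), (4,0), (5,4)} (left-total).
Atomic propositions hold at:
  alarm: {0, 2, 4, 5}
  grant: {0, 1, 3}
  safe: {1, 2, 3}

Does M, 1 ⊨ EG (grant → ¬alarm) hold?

Sat(¬alarm) = {1, 3}
Sat(grant → ¬alarm) = {1, 2, 3, 4, 5}
EG (grant → ¬alarm): greatest fixpoint, start Z0 = {1, 2, 3, 4, 5}, keep only states in Sat with some successor in Z. Z1 = {1, 2, 3, 5}; Z2 = {1, 2, 3}; Z3 = {1, 3}; Z4 = {1}; fixed.
Sat(EG (grant → ¬alarm)) = {1}
1 ∈ Sat(EG (grant → ¬alarm)) = {1}, so the formula holds at 1.

Yes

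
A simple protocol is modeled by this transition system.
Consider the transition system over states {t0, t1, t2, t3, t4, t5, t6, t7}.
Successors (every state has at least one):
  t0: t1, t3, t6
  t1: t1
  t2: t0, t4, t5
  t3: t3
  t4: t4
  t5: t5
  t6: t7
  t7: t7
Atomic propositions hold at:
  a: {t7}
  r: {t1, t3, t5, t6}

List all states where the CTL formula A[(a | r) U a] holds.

Sat(a | r) = {t1, t3, t5, t6, t7}
A[(a | r) U a]: least fixpoint, start Z0 = Sat(a) = {t7}, add states in Sat(a | r) with every successor in Z. Z1 = {t6, t7}; fixed.
Sat(A[(a | r) U a]) = {t6, t7}

{t6, t7}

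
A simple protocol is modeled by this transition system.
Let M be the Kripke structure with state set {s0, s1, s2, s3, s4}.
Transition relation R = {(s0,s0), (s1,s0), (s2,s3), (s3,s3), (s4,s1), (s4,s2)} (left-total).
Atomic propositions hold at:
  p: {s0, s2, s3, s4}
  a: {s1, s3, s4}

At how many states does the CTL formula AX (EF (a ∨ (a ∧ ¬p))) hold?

3

Sat(¬p) = {s1}
Sat(a ∧ ¬p) = {s1}
Sat(a ∨ (a ∧ ¬p)) = {s1, s3, s4}
EF (a ∨ (a ∧ ¬p)): least fixpoint, start Z0 = {s1, s3, s4}, add states with some successor in Z. Z1 = {s1, s2, s3, s4}; fixed.
Sat(EF (a ∨ (a ∧ ¬p))) = {s1, s2, s3, s4}
Sat(AX (EF (a ∨ (a ∧ ¬p)))) = {s : every successor in {s1, s2, s3, s4}} = {s2, s3, s4}
|Sat(AX (EF (a ∨ (a ∧ ¬p))))| = |{s2, s3, s4}| = 3.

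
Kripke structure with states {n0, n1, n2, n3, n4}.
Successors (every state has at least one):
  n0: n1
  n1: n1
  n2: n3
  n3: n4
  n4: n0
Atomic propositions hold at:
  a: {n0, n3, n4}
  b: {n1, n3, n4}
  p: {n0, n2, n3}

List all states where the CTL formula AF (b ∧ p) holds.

{n2, n3}

Sat(b ∧ p) = {n3}
AF (b ∧ p): least fixpoint, start Z0 = {n3}, add states with every successor in Z. Z1 = {n2, n3}; fixed.
Sat(AF (b ∧ p)) = {n2, n3}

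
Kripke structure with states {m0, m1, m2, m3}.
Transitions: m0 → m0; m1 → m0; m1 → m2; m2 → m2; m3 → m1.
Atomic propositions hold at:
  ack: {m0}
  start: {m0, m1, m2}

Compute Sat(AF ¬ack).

Sat(¬ack) = {m1, m2, m3}
AF ¬ack: least fixpoint, start Z0 = {m1, m2, m3}, add states with every successor in Z. Already a fixed point.
Sat(AF ¬ack) = {m1, m2, m3}

{m1, m2, m3}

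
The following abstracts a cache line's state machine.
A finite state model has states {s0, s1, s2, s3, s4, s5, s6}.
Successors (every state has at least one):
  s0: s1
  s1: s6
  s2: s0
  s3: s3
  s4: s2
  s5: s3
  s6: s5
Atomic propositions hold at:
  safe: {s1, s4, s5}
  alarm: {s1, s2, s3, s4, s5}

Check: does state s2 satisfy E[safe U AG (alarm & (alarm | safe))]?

Sat(alarm | safe) = {s1, s2, s3, s4, s5}
Sat(alarm & (alarm | safe)) = {s1, s2, s3, s4, s5}
AG (alarm & (alarm | safe)): greatest fixpoint, start Z0 = {s1, s2, s3, s4, s5}, keep only states in Sat with every successor in Z. Z1 = {s3, s4, s5}; Z2 = {s3, s5}; fixed.
Sat(AG (alarm & (alarm | safe))) = {s3, s5}
E[safe U AG (alarm & (alarm | safe))]: least fixpoint, start Z0 = Sat(AG (alarm & (alarm | safe))) = {s3, s5}, add states in Sat(safe) with some successor in Z. Already a fixed point.
Sat(E[safe U AG (alarm & (alarm | safe))]) = {s3, s5}
s2 ∉ Sat(E[safe U AG (alarm & (alarm | safe))]) = {s3, s5}, so the formula does not hold at s2.

No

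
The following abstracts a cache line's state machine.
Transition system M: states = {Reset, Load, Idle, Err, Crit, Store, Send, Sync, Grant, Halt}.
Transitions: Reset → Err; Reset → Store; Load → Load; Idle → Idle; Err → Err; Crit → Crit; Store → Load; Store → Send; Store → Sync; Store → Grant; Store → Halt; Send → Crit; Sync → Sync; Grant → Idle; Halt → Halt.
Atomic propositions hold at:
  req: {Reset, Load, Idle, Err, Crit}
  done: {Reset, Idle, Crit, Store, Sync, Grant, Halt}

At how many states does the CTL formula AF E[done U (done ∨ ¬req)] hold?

8

Sat(¬req) = {Store, Send, Sync, Grant, Halt}
Sat(done ∨ ¬req) = {Reset, Idle, Crit, Store, Send, Sync, Grant, Halt}
E[done U (done ∨ ¬req)]: least fixpoint, start Z0 = Sat((done ∨ ¬req)) = {Reset, Idle, Crit, Store, Send, Sync, Grant, Halt}, add states in Sat(done) with some successor in Z. Already a fixed point.
Sat(E[done U (done ∨ ¬req)]) = {Reset, Idle, Crit, Store, Send, Sync, Grant, Halt}
AF E[done U (done ∨ ¬req)]: least fixpoint, start Z0 = {Reset, Idle, Crit, Store, Send, Sync, Grant, Halt}, add states with every successor in Z. Already a fixed point.
Sat(AF E[done U (done ∨ ¬req)]) = {Reset, Idle, Crit, Store, Send, Sync, Grant, Halt}
|Sat(AF E[done U (done ∨ ¬req)])| = |{Reset, Idle, Crit, Store, Send, Sync, Grant, Halt}| = 8.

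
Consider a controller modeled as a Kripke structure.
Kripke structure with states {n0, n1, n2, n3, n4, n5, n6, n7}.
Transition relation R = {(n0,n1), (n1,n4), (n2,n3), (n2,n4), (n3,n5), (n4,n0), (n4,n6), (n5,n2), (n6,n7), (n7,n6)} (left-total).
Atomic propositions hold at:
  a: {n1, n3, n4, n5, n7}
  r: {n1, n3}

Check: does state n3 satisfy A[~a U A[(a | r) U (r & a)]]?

Sat(~a) = {n0, n2, n6}
Sat(a | r) = {n1, n3, n4, n5, n7}
Sat(r & a) = {n1, n3}
A[(a | r) U (r & a)]: least fixpoint, start Z0 = Sat((r & a)) = {n1, n3}, add states in Sat(a | r) with every successor in Z. Already a fixed point.
Sat(A[(a | r) U (r & a)]) = {n1, n3}
A[~a U A[(a | r) U (r & a)]]: least fixpoint, start Z0 = Sat(A[(a | r) U (r & a)]) = {n1, n3}, add states in Sat(~a) with every successor in Z. Z1 = {n0, n1, n3}; fixed.
Sat(A[~a U A[(a | r) U (r & a)]]) = {n0, n1, n3}
n3 ∈ Sat(A[~a U A[(a | r) U (r & a)]]) = {n0, n1, n3}, so the formula holds at n3.

Yes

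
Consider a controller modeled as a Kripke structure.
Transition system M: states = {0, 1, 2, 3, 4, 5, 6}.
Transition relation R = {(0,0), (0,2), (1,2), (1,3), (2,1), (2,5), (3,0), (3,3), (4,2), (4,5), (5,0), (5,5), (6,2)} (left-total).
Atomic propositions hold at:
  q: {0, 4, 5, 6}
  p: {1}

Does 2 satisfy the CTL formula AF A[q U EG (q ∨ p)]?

No

Sat(q ∨ p) = {0, 1, 4, 5, 6}
EG (q ∨ p): greatest fixpoint, start Z0 = {0, 1, 4, 5, 6}, keep only states in Sat with some successor in Z. Z1 = {0, 4, 5}; fixed.
Sat(EG (q ∨ p)) = {0, 4, 5}
A[q U EG (q ∨ p)]: least fixpoint, start Z0 = Sat(EG (q ∨ p)) = {0, 4, 5}, add states in Sat(q) with every successor in Z. Already a fixed point.
Sat(A[q U EG (q ∨ p)]) = {0, 4, 5}
AF A[q U EG (q ∨ p)]: least fixpoint, start Z0 = {0, 4, 5}, add states with every successor in Z. Already a fixed point.
Sat(AF A[q U EG (q ∨ p)]) = {0, 4, 5}
2 ∉ Sat(AF A[q U EG (q ∨ p)]) = {0, 4, 5}, so the formula does not hold at 2.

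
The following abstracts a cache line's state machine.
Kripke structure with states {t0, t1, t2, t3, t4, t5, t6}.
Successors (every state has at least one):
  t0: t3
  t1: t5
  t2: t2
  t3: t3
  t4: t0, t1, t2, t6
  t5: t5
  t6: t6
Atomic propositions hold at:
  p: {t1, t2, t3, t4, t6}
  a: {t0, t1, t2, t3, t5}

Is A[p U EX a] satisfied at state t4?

Sat(EX a) = {s : some successor in {t0, t1, t2, t3, t5}} = {t0, t1, t2, t3, t4, t5}
A[p U EX a]: least fixpoint, start Z0 = Sat(EX a) = {t0, t1, t2, t3, t4, t5}, add states in Sat(p) with every successor in Z. Already a fixed point.
Sat(A[p U EX a]) = {t0, t1, t2, t3, t4, t5}
t4 ∈ Sat(A[p U EX a]) = {t0, t1, t2, t3, t4, t5}, so the formula holds at t4.

Yes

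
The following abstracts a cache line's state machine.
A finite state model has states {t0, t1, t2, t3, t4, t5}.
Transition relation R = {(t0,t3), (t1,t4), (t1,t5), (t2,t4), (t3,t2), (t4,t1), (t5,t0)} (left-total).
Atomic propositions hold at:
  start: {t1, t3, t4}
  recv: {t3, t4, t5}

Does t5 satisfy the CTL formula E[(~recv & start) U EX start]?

No

Sat(~recv) = {t0, t1, t2}
Sat(~recv & start) = {t1}
Sat(EX start) = {s : some successor in {t1, t3, t4}} = {t0, t1, t2, t4}
E[(~recv & start) U EX start]: least fixpoint, start Z0 = Sat(EX start) = {t0, t1, t2, t4}, add states in Sat(~recv & start) with some successor in Z. Already a fixed point.
Sat(E[(~recv & start) U EX start]) = {t0, t1, t2, t4}
t5 ∉ Sat(E[(~recv & start) U EX start]) = {t0, t1, t2, t4}, so the formula does not hold at t5.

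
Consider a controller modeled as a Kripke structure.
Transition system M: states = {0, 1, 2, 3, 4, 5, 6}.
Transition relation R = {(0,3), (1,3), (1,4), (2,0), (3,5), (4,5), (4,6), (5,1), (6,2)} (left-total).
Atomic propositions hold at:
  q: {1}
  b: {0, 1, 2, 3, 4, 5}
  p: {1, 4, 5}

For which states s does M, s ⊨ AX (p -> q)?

{0, 2, 5, 6}

Sat(p -> q) = {0, 1, 2, 3, 6}
Sat(AX (p -> q)) = {s : every successor in {0, 1, 2, 3, 6}} = {0, 2, 5, 6}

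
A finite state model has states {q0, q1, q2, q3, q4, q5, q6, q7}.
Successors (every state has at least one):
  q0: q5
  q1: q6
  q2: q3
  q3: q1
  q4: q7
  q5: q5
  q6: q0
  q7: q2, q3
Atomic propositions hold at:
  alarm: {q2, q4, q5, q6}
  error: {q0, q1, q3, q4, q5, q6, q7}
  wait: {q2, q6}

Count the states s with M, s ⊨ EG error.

7

EG error: greatest fixpoint, start Z0 = {q0, q1, q3, q4, q5, q6, q7}, keep only states in Sat with some successor in Z. Already a fixed point.
Sat(EG error) = {q0, q1, q3, q4, q5, q6, q7}
|Sat(EG error)| = |{q0, q1, q3, q4, q5, q6, q7}| = 7.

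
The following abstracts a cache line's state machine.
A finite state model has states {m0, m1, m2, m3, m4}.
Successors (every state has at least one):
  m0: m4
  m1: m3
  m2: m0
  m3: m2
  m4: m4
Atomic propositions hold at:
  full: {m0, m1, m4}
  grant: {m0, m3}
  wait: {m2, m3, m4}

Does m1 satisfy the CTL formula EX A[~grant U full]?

Sat(~grant) = {m1, m2, m4}
A[~grant U full]: least fixpoint, start Z0 = Sat(full) = {m0, m1, m4}, add states in Sat(~grant) with every successor in Z. Z1 = {m0, m1, m2, m4}; fixed.
Sat(A[~grant U full]) = {m0, m1, m2, m4}
Sat(EX A[~grant U full]) = {s : some successor in {m0, m1, m2, m4}} = {m0, m2, m3, m4}
m1 ∉ Sat(EX A[~grant U full]) = {m0, m2, m3, m4}, so the formula does not hold at m1.

No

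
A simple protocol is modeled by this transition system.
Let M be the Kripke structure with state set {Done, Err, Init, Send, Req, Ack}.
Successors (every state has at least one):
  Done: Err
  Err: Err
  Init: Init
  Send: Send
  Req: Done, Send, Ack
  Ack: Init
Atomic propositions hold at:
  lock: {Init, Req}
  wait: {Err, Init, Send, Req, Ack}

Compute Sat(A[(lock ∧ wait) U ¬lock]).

Sat(lock ∧ wait) = {Init, Req}
Sat(¬lock) = {Done, Err, Send, Ack}
A[(lock ∧ wait) U ¬lock]: least fixpoint, start Z0 = Sat(¬lock) = {Done, Err, Send, Ack}, add states in Sat(lock ∧ wait) with every successor in Z. Z1 = {Done, Err, Send, Req, Ack}; fixed.
Sat(A[(lock ∧ wait) U ¬lock]) = {Done, Err, Send, Req, Ack}

{Done, Err, Send, Req, Ack}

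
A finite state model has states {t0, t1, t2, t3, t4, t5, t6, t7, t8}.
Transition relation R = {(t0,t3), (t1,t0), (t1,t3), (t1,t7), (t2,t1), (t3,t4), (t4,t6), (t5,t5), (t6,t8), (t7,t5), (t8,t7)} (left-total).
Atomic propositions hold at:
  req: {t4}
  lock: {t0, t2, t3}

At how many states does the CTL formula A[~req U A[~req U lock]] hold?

3

Sat(~req) = {t0, t1, t2, t3, t5, t6, t7, t8}
A[~req U lock]: least fixpoint, start Z0 = Sat(lock) = {t0, t2, t3}, add states in Sat(~req) with every successor in Z. Already a fixed point.
Sat(A[~req U lock]) = {t0, t2, t3}
A[~req U A[~req U lock]]: least fixpoint, start Z0 = Sat(A[~req U lock]) = {t0, t2, t3}, add states in Sat(~req) with every successor in Z. Already a fixed point.
Sat(A[~req U A[~req U lock]]) = {t0, t2, t3}
|Sat(A[~req U A[~req U lock]])| = |{t0, t2, t3}| = 3.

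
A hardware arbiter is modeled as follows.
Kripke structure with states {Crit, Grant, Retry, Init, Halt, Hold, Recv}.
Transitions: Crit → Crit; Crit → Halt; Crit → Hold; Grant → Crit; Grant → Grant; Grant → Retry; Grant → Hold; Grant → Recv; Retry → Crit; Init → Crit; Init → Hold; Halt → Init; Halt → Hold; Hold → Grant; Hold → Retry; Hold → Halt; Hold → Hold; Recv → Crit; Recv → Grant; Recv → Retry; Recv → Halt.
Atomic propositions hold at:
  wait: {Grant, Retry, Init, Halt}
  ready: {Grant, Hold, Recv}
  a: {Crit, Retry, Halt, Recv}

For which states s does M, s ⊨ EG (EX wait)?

Sat(EX wait) = {s : some successor in {Grant, Retry, Init, Halt}} = {Crit, Grant, Halt, Hold, Recv}
EG (EX wait): greatest fixpoint, start Z0 = {Crit, Grant, Halt, Hold, Recv}, keep only states in Sat with some successor in Z. Already a fixed point.
Sat(EG (EX wait)) = {Crit, Grant, Halt, Hold, Recv}

{Crit, Grant, Halt, Hold, Recv}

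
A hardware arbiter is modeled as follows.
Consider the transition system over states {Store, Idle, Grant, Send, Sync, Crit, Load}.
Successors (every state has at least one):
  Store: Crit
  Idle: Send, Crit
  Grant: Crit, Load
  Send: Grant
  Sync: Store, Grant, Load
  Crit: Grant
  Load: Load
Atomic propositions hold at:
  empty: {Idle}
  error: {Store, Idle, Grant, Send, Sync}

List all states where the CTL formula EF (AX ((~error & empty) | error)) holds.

Sat(~error) = {Crit, Load}
Sat(~error & empty) = ∅
Sat((~error & empty) | error) = {Store, Idle, Grant, Send, Sync}
Sat(AX ((~error & empty) | error)) = {s : every successor in {Store, Idle, Grant, Send, Sync}} = {Send, Crit}
EF (AX ((~error & empty) | error)): least fixpoint, start Z0 = {Send, Crit}, add states with some successor in Z. Z1 = {Store, Idle, Grant, Send, Crit}; Z2 = {Store, Idle, Grant, Send, Sync, Crit}; fixed.
Sat(EF (AX ((~error & empty) | error))) = {Store, Idle, Grant, Send, Sync, Crit}

{Store, Idle, Grant, Send, Sync, Crit}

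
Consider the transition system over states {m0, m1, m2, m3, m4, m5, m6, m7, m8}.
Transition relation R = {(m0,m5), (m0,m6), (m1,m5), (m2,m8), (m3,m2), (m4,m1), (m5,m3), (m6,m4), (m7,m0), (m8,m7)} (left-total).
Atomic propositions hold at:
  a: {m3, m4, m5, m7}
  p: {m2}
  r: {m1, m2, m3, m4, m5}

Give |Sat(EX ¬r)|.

4

Sat(¬r) = {m0, m6, m7, m8}
Sat(EX ¬r) = {s : some successor in {m0, m6, m7, m8}} = {m0, m2, m7, m8}
|Sat(EX ¬r)| = |{m0, m2, m7, m8}| = 4.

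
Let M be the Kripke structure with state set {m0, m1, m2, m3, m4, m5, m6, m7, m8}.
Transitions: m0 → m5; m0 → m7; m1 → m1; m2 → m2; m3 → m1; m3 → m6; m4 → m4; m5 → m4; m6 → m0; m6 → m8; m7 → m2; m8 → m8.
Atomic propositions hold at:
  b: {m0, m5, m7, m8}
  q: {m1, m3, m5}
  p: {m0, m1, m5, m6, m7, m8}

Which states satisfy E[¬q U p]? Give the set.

Sat(¬q) = {m0, m2, m4, m6, m7, m8}
E[¬q U p]: least fixpoint, start Z0 = Sat(p) = {m0, m1, m5, m6, m7, m8}, add states in Sat(¬q) with some successor in Z. Already a fixed point.
Sat(E[¬q U p]) = {m0, m1, m5, m6, m7, m8}

{m0, m1, m5, m6, m7, m8}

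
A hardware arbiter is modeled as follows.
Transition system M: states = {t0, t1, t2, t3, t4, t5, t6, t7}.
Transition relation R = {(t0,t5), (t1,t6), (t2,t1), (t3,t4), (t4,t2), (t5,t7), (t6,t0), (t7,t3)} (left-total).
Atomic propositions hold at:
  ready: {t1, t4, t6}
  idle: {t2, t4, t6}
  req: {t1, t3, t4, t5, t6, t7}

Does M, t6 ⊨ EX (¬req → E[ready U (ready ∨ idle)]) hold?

No

Sat(¬req) = {t0, t2}
Sat(ready ∨ idle) = {t1, t2, t4, t6}
E[ready U (ready ∨ idle)]: least fixpoint, start Z0 = Sat((ready ∨ idle)) = {t1, t2, t4, t6}, add states in Sat(ready) with some successor in Z. Already a fixed point.
Sat(E[ready U (ready ∨ idle)]) = {t1, t2, t4, t6}
Sat(¬req → E[ready U (ready ∨ idle)]) = {t1, t2, t3, t4, t5, t6, t7}
Sat(EX (¬req → E[ready U (ready ∨ idle)])) = {s : some successor in {t1, t2, t3, t4, t5, t6, t7}} = {t0, t1, t2, t3, t4, t5, t7}
t6 ∉ Sat(EX (¬req → E[ready U (ready ∨ idle)])) = {t0, t1, t2, t3, t4, t5, t7}, so the formula does not hold at t6.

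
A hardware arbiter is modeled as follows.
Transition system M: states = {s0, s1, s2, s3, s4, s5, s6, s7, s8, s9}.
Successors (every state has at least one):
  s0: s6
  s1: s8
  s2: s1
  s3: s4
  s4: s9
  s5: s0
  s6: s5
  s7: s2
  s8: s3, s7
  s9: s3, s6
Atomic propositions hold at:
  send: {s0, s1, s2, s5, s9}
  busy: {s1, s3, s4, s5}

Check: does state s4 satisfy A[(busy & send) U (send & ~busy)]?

Sat(busy & send) = {s1, s5}
Sat(~busy) = {s0, s2, s6, s7, s8, s9}
Sat(send & ~busy) = {s0, s2, s9}
A[(busy & send) U (send & ~busy)]: least fixpoint, start Z0 = Sat((send & ~busy)) = {s0, s2, s9}, add states in Sat(busy & send) with every successor in Z. Z1 = {s0, s2, s5, s9}; fixed.
Sat(A[(busy & send) U (send & ~busy)]) = {s0, s2, s5, s9}
s4 ∉ Sat(A[(busy & send) U (send & ~busy)]) = {s0, s2, s5, s9}, so the formula does not hold at s4.

No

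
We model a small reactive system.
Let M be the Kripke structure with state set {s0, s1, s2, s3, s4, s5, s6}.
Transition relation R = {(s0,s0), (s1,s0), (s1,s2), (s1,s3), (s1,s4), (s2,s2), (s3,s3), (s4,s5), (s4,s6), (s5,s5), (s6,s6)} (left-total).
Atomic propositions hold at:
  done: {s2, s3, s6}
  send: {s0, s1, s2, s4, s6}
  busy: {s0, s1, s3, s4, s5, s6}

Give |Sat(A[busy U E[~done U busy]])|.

Sat(~done) = {s0, s1, s4, s5}
E[~done U busy]: least fixpoint, start Z0 = Sat(busy) = {s0, s1, s3, s4, s5, s6}, add states in Sat(~done) with some successor in Z. Already a fixed point.
Sat(E[~done U busy]) = {s0, s1, s3, s4, s5, s6}
A[busy U E[~done U busy]]: least fixpoint, start Z0 = Sat(E[~done U busy]) = {s0, s1, s3, s4, s5, s6}, add states in Sat(busy) with every successor in Z. Already a fixed point.
Sat(A[busy U E[~done U busy]]) = {s0, s1, s3, s4, s5, s6}
|Sat(A[busy U E[~done U busy]])| = |{s0, s1, s3, s4, s5, s6}| = 6.

6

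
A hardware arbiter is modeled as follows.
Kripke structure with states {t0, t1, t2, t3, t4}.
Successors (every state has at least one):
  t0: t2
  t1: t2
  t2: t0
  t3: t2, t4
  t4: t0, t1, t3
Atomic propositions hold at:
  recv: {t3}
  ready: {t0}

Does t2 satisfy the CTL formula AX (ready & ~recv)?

Sat(~recv) = {t0, t1, t2, t4}
Sat(ready & ~recv) = {t0}
Sat(AX (ready & ~recv)) = {s : every successor in {t0}} = {t2}
t2 ∈ Sat(AX (ready & ~recv)) = {t2}, so the formula holds at t2.

Yes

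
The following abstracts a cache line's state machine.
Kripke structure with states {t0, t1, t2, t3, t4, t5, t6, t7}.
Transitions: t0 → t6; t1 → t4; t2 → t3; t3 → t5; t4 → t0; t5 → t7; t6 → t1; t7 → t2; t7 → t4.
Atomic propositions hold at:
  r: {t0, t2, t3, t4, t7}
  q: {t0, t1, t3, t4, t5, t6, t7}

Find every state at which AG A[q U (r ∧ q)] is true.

{t0, t1, t4, t6}

Sat(r ∧ q) = {t0, t3, t4, t7}
A[q U (r ∧ q)]: least fixpoint, start Z0 = Sat((r ∧ q)) = {t0, t3, t4, t7}, add states in Sat(q) with every successor in Z. Z1 = {t0, t1, t3, t4, t5, t7}; Z2 = {t0, t1, t3, t4, t5, t6, t7}; fixed.
Sat(A[q U (r ∧ q)]) = {t0, t1, t3, t4, t5, t6, t7}
AG A[q U (r ∧ q)]: greatest fixpoint, start Z0 = {t0, t1, t3, t4, t5, t6, t7}, keep only states in Sat with every successor in Z. Z1 = {t0, t1, t3, t4, t5, t6}; Z2 = {t0, t1, t3, t4, t6}; Z3 = {t0, t1, t4, t6}; fixed.
Sat(AG A[q U (r ∧ q)]) = {t0, t1, t4, t6}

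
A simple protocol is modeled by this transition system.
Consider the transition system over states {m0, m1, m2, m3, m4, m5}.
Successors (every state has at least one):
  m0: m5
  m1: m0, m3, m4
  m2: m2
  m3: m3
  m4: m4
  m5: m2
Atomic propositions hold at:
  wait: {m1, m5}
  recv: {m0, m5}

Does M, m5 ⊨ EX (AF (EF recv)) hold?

EF recv: least fixpoint, start Z0 = {m0, m5}, add states with some successor in Z. Z1 = {m0, m1, m5}; fixed.
Sat(EF recv) = {m0, m1, m5}
AF (EF recv): least fixpoint, start Z0 = {m0, m1, m5}, add states with every successor in Z. Already a fixed point.
Sat(AF (EF recv)) = {m0, m1, m5}
Sat(EX (AF (EF recv))) = {s : some successor in {m0, m1, m5}} = {m0, m1}
m5 ∉ Sat(EX (AF (EF recv))) = {m0, m1}, so the formula does not hold at m5.

No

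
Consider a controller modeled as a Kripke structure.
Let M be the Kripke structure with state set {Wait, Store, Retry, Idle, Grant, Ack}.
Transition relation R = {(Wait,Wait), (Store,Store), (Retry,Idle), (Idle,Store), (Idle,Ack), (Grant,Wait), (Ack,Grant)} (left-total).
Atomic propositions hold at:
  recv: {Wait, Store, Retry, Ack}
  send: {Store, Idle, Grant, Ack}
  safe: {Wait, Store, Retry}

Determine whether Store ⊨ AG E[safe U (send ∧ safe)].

Sat(send ∧ safe) = {Store}
E[safe U (send ∧ safe)]: least fixpoint, start Z0 = Sat((send ∧ safe)) = {Store}, add states in Sat(safe) with some successor in Z. Already a fixed point.
Sat(E[safe U (send ∧ safe)]) = {Store}
AG E[safe U (send ∧ safe)]: greatest fixpoint, start Z0 = {Store}, keep only states in Sat with every successor in Z. Already a fixed point.
Sat(AG E[safe U (send ∧ safe)]) = {Store}
Store ∈ Sat(AG E[safe U (send ∧ safe)]) = {Store}, so the formula holds at Store.

Yes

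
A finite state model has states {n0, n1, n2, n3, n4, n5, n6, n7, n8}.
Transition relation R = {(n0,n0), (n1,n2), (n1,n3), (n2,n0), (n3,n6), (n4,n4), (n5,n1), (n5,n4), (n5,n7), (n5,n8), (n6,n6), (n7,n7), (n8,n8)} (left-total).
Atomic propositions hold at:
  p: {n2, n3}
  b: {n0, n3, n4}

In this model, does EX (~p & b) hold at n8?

Sat(~p) = {n0, n1, n4, n5, n6, n7, n8}
Sat(~p & b) = {n0, n4}
Sat(EX (~p & b)) = {s : some successor in {n0, n4}} = {n0, n2, n4, n5}
n8 ∉ Sat(EX (~p & b)) = {n0, n2, n4, n5}, so the formula does not hold at n8.

No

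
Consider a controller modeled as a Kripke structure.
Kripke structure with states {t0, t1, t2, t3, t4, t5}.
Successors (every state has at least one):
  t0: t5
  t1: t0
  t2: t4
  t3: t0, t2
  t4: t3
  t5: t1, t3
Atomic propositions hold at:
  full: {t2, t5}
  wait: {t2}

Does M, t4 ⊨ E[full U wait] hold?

No

E[full U wait]: least fixpoint, start Z0 = Sat(wait) = {t2}, add states in Sat(full) with some successor in Z. Already a fixed point.
Sat(E[full U wait]) = {t2}
t4 ∉ Sat(E[full U wait]) = {t2}, so the formula does not hold at t4.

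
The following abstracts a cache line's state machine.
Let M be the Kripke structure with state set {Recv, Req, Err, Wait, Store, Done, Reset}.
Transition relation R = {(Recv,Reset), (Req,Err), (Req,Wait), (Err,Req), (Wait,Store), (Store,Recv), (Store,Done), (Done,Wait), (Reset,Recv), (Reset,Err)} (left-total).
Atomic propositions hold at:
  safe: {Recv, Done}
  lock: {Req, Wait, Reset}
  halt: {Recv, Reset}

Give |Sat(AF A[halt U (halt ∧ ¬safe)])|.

2

Sat(¬safe) = {Req, Err, Wait, Store, Reset}
Sat(halt ∧ ¬safe) = {Reset}
A[halt U (halt ∧ ¬safe)]: least fixpoint, start Z0 = Sat((halt ∧ ¬safe)) = {Reset}, add states in Sat(halt) with every successor in Z. Z1 = {Recv, Reset}; fixed.
Sat(A[halt U (halt ∧ ¬safe)]) = {Recv, Reset}
AF A[halt U (halt ∧ ¬safe)]: least fixpoint, start Z0 = {Recv, Reset}, add states with every successor in Z. Already a fixed point.
Sat(AF A[halt U (halt ∧ ¬safe)]) = {Recv, Reset}
|Sat(AF A[halt U (halt ∧ ¬safe)])| = |{Recv, Reset}| = 2.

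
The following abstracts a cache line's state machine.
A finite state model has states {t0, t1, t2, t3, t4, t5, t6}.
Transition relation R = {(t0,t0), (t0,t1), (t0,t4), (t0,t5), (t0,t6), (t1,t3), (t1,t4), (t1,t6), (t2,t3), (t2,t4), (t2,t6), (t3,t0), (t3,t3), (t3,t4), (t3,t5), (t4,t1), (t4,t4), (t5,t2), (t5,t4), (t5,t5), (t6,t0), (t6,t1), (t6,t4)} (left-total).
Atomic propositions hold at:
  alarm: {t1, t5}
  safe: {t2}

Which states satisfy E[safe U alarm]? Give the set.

{t1, t5}

E[safe U alarm]: least fixpoint, start Z0 = Sat(alarm) = {t1, t5}, add states in Sat(safe) with some successor in Z. Already a fixed point.
Sat(E[safe U alarm]) = {t1, t5}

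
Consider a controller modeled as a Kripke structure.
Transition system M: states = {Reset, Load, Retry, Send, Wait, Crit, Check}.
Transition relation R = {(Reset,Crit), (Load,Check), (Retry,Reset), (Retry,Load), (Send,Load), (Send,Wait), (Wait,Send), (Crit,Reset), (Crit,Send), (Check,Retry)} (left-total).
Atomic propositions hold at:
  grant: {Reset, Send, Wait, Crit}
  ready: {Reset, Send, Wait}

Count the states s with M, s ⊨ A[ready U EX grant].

5

Sat(EX grant) = {s : some successor in {Reset, Send, Wait, Crit}} = {Reset, Retry, Send, Wait, Crit}
A[ready U EX grant]: least fixpoint, start Z0 = Sat(EX grant) = {Reset, Retry, Send, Wait, Crit}, add states in Sat(ready) with every successor in Z. Already a fixed point.
Sat(A[ready U EX grant]) = {Reset, Retry, Send, Wait, Crit}
|Sat(A[ready U EX grant])| = |{Reset, Retry, Send, Wait, Crit}| = 5.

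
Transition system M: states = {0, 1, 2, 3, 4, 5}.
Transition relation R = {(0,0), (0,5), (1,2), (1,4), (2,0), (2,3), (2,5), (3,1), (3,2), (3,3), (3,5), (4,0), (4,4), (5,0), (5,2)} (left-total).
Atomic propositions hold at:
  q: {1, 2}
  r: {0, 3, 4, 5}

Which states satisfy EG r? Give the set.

EG r: greatest fixpoint, start Z0 = {0, 3, 4, 5}, keep only states in Sat with some successor in Z. Already a fixed point.
Sat(EG r) = {0, 3, 4, 5}

{0, 3, 4, 5}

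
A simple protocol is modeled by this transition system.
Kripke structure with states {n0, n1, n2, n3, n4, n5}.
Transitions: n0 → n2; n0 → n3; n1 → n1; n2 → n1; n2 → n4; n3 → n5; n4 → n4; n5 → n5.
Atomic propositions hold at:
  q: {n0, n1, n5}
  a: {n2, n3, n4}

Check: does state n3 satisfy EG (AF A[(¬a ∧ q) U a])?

No

Sat(¬a) = {n0, n1, n5}
Sat(¬a ∧ q) = {n0, n1, n5}
A[(¬a ∧ q) U a]: least fixpoint, start Z0 = Sat(a) = {n2, n3, n4}, add states in Sat(¬a ∧ q) with every successor in Z. Z1 = {n0, n2, n3, n4}; fixed.
Sat(A[(¬a ∧ q) U a]) = {n0, n2, n3, n4}
AF A[(¬a ∧ q) U a]: least fixpoint, start Z0 = {n0, n2, n3, n4}, add states with every successor in Z. Already a fixed point.
Sat(AF A[(¬a ∧ q) U a]) = {n0, n2, n3, n4}
EG (AF A[(¬a ∧ q) U a]): greatest fixpoint, start Z0 = {n0, n2, n3, n4}, keep only states in Sat with some successor in Z. Z1 = {n0, n2, n4}; fixed.
Sat(EG (AF A[(¬a ∧ q) U a])) = {n0, n2, n4}
n3 ∉ Sat(EG (AF A[(¬a ∧ q) U a])) = {n0, n2, n4}, so the formula does not hold at n3.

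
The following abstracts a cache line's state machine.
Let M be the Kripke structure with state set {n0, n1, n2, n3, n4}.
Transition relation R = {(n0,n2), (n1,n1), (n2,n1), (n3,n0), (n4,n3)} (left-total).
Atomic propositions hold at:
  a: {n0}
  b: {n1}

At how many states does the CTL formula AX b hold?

2

Sat(AX b) = {s : every successor in {n1}} = {n1, n2}
|Sat(AX b)| = |{n1, n2}| = 2.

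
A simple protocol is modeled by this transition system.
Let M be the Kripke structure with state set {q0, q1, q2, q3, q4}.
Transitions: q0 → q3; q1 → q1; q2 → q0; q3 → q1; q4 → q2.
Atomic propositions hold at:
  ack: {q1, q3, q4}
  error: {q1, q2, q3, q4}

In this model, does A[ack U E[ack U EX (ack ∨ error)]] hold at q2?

No

Sat(ack ∨ error) = {q1, q2, q3, q4}
Sat(EX (ack ∨ error)) = {s : some successor in {q1, q2, q3, q4}} = {q0, q1, q3, q4}
E[ack U EX (ack ∨ error)]: least fixpoint, start Z0 = Sat(EX (ack ∨ error)) = {q0, q1, q3, q4}, add states in Sat(ack) with some successor in Z. Already a fixed point.
Sat(E[ack U EX (ack ∨ error)]) = {q0, q1, q3, q4}
A[ack U E[ack U EX (ack ∨ error)]]: least fixpoint, start Z0 = Sat(E[ack U EX (ack ∨ error)]) = {q0, q1, q3, q4}, add states in Sat(ack) with every successor in Z. Already a fixed point.
Sat(A[ack U E[ack U EX (ack ∨ error)]]) = {q0, q1, q3, q4}
q2 ∉ Sat(A[ack U E[ack U EX (ack ∨ error)]]) = {q0, q1, q3, q4}, so the formula does not hold at q2.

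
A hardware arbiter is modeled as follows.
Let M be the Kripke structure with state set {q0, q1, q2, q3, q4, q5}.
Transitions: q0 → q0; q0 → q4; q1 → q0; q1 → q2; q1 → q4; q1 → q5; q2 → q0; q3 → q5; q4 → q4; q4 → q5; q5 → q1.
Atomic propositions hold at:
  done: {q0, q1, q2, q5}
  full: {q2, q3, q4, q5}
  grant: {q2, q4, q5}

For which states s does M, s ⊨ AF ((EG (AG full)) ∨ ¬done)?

AG full: greatest fixpoint, start Z0 = {q2, q3, q4, q5}, keep only states in Sat with every successor in Z. Z1 = {q3, q4}; Z2 = ∅; fixed.
Sat(AG full) = ∅
EG (AG full): greatest fixpoint, start Z0 = ∅, keep only states in Sat with some successor in Z. Already a fixed point.
Sat(EG (AG full)) = ∅
Sat(¬done) = {q3, q4}
Sat((EG (AG full)) ∨ ¬done) = {q3, q4}
AF ((EG (AG full)) ∨ ¬done): least fixpoint, start Z0 = {q3, q4}, add states with every successor in Z. Already a fixed point.
Sat(AF ((EG (AG full)) ∨ ¬done)) = {q3, q4}

{q3, q4}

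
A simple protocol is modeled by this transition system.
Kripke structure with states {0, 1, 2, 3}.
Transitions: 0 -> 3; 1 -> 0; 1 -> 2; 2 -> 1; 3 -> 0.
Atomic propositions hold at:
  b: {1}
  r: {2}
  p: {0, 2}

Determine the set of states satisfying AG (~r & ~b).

Sat(~r) = {0, 1, 3}
Sat(~b) = {0, 2, 3}
Sat(~r & ~b) = {0, 3}
AG (~r & ~b): greatest fixpoint, start Z0 = {0, 3}, keep only states in Sat with every successor in Z. Already a fixed point.
Sat(AG (~r & ~b)) = {0, 3}

{0, 3}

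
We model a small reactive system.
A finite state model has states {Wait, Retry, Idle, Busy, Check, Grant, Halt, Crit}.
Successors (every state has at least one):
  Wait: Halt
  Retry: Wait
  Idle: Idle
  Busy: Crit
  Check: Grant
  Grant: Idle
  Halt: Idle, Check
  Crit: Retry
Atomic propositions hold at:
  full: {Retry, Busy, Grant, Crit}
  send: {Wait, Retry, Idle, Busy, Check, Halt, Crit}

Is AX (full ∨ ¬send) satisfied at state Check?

Sat(¬send) = {Grant}
Sat(full ∨ ¬send) = {Retry, Busy, Grant, Crit}
Sat(AX (full ∨ ¬send)) = {s : every successor in {Retry, Busy, Grant, Crit}} = {Busy, Check, Crit}
Check ∈ Sat(AX (full ∨ ¬send)) = {Busy, Check, Crit}, so the formula holds at Check.

Yes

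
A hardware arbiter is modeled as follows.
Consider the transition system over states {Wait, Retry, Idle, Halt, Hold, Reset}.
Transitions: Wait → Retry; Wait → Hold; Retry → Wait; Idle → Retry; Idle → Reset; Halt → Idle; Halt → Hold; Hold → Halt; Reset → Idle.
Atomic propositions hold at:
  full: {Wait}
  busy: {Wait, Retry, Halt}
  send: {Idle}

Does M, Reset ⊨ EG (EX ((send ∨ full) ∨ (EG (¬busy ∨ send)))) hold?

Yes

Sat(send ∨ full) = {Wait, Idle}
Sat(¬busy) = {Idle, Hold, Reset}
Sat(¬busy ∨ send) = {Idle, Hold, Reset}
EG (¬busy ∨ send): greatest fixpoint, start Z0 = {Idle, Hold, Reset}, keep only states in Sat with some successor in Z. Z1 = {Idle, Reset}; fixed.
Sat(EG (¬busy ∨ send)) = {Idle, Reset}
Sat((send ∨ full) ∨ (EG (¬busy ∨ send))) = {Wait, Idle, Reset}
Sat(EX ((send ∨ full) ∨ (EG (¬busy ∨ send)))) = {s : some successor in {Wait, Idle, Reset}} = {Retry, Idle, Halt, Reset}
EG (EX ((send ∨ full) ∨ (EG (¬busy ∨ send)))): greatest fixpoint, start Z0 = {Retry, Idle, Halt, Reset}, keep only states in Sat with some successor in Z. Z1 = {Idle, Halt, Reset}; fixed.
Sat(EG (EX ((send ∨ full) ∨ (EG (¬busy ∨ send))))) = {Idle, Halt, Reset}
Reset ∈ Sat(EG (EX ((send ∨ full) ∨ (EG (¬busy ∨ send))))) = {Idle, Halt, Reset}, so the formula holds at Reset.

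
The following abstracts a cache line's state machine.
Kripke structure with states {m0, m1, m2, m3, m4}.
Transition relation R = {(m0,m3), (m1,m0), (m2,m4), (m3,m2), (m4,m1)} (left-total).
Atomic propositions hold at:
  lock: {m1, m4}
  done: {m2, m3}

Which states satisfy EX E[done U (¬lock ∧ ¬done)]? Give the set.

Sat(¬lock) = {m0, m2, m3}
Sat(¬done) = {m0, m1, m4}
Sat(¬lock ∧ ¬done) = {m0}
E[done U (¬lock ∧ ¬done)]: least fixpoint, start Z0 = Sat((¬lock ∧ ¬done)) = {m0}, add states in Sat(done) with some successor in Z. Already a fixed point.
Sat(E[done U (¬lock ∧ ¬done)]) = {m0}
Sat(EX E[done U (¬lock ∧ ¬done)]) = {s : some successor in {m0}} = {m1}

{m1}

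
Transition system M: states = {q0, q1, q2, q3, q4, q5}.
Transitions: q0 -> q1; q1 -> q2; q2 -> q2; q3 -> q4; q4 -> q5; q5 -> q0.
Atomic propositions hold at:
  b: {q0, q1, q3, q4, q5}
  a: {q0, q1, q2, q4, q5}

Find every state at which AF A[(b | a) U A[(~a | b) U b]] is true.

Sat(b | a) = {q0, q1, q2, q3, q4, q5}
Sat(~a) = {q3}
Sat(~a | b) = {q0, q1, q3, q4, q5}
A[(~a | b) U b]: least fixpoint, start Z0 = Sat(b) = {q0, q1, q3, q4, q5}, add states in Sat(~a | b) with every successor in Z. Already a fixed point.
Sat(A[(~a | b) U b]) = {q0, q1, q3, q4, q5}
A[(b | a) U A[(~a | b) U b]]: least fixpoint, start Z0 = Sat(A[(~a | b) U b]) = {q0, q1, q3, q4, q5}, add states in Sat(b | a) with every successor in Z. Already a fixed point.
Sat(A[(b | a) U A[(~a | b) U b]]) = {q0, q1, q3, q4, q5}
AF A[(b | a) U A[(~a | b) U b]]: least fixpoint, start Z0 = {q0, q1, q3, q4, q5}, add states with every successor in Z. Already a fixed point.
Sat(AF A[(b | a) U A[(~a | b) U b]]) = {q0, q1, q3, q4, q5}

{q0, q1, q3, q4, q5}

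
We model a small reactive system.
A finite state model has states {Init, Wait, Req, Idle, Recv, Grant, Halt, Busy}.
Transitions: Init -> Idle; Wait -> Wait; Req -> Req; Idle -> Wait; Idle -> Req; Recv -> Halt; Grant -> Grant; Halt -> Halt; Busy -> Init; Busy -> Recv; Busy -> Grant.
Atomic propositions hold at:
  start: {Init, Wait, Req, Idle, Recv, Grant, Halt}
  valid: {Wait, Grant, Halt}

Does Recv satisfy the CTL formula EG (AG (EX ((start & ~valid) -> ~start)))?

Yes

Sat(~valid) = {Init, Req, Idle, Recv, Busy}
Sat(start & ~valid) = {Init, Req, Idle, Recv}
Sat(~start) = {Busy}
Sat((start & ~valid) -> ~start) = {Wait, Grant, Halt, Busy}
Sat(EX ((start & ~valid) -> ~start)) = {s : some successor in {Wait, Grant, Halt, Busy}} = {Wait, Idle, Recv, Grant, Halt, Busy}
AG (EX ((start & ~valid) -> ~start)): greatest fixpoint, start Z0 = {Wait, Idle, Recv, Grant, Halt, Busy}, keep only states in Sat with every successor in Z. Z1 = {Wait, Recv, Grant, Halt}; fixed.
Sat(AG (EX ((start & ~valid) -> ~start))) = {Wait, Recv, Grant, Halt}
EG (AG (EX ((start & ~valid) -> ~start))): greatest fixpoint, start Z0 = {Wait, Recv, Grant, Halt}, keep only states in Sat with some successor in Z. Already a fixed point.
Sat(EG (AG (EX ((start & ~valid) -> ~start)))) = {Wait, Recv, Grant, Halt}
Recv ∈ Sat(EG (AG (EX ((start & ~valid) -> ~start)))) = {Wait, Recv, Grant, Halt}, so the formula holds at Recv.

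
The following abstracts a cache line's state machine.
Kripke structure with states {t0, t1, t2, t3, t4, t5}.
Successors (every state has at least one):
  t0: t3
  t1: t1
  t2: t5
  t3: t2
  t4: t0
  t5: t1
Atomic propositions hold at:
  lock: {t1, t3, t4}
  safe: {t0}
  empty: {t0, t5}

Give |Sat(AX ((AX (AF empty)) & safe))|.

AF empty: least fixpoint, start Z0 = {t0, t5}, add states with every successor in Z. Z1 = {t0, t2, t4, t5}; Z2 = {t0, t2, t3, t4, t5}; fixed.
Sat(AF empty) = {t0, t2, t3, t4, t5}
Sat(AX (AF empty)) = {s : every successor in {t0, t2, t3, t4, t5}} = {t0, t2, t3, t4}
Sat((AX (AF empty)) & safe) = {t0}
Sat(AX ((AX (AF empty)) & safe)) = {s : every successor in {t0}} = {t4}
|Sat(AX ((AX (AF empty)) & safe))| = |{t4}| = 1.

1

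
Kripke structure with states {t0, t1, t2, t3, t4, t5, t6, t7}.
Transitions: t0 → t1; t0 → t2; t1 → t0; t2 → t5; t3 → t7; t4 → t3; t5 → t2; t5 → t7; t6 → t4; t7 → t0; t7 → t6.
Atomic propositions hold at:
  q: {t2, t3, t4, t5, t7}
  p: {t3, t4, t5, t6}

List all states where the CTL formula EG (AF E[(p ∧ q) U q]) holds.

Sat(p ∧ q) = {t3, t4, t5}
E[(p ∧ q) U q]: least fixpoint, start Z0 = Sat(q) = {t2, t3, t4, t5, t7}, add states in Sat(p ∧ q) with some successor in Z. Already a fixed point.
Sat(E[(p ∧ q) U q]) = {t2, t3, t4, t5, t7}
AF E[(p ∧ q) U q]: least fixpoint, start Z0 = {t2, t3, t4, t5, t7}, add states with every successor in Z. Z1 = {t2, t3, t4, t5, t6, t7}; fixed.
Sat(AF E[(p ∧ q) U q]) = {t2, t3, t4, t5, t6, t7}
EG (AF E[(p ∧ q) U q]): greatest fixpoint, start Z0 = {t2, t3, t4, t5, t6, t7}, keep only states in Sat with some successor in Z. Already a fixed point.
Sat(EG (AF E[(p ∧ q) U q])) = {t2, t3, t4, t5, t6, t7}

{t2, t3, t4, t5, t6, t7}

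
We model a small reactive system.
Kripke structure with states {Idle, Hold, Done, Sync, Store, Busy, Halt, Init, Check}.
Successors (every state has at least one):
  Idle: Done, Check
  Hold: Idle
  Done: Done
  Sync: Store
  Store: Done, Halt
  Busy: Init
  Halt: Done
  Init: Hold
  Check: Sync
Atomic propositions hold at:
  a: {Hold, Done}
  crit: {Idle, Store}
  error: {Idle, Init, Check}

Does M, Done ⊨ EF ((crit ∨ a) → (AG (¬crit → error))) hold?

No

Sat(crit ∨ a) = {Idle, Hold, Done, Store}
Sat(¬crit) = {Hold, Done, Sync, Busy, Halt, Init, Check}
Sat(¬crit → error) = {Idle, Store, Init, Check}
AG (¬crit → error): greatest fixpoint, start Z0 = {Idle, Store, Init, Check}, keep only states in Sat with every successor in Z. Z1 = ∅; fixed.
Sat(AG (¬crit → error)) = ∅
Sat((crit ∨ a) → (AG (¬crit → error))) = {Sync, Busy, Halt, Init, Check}
EF ((crit ∨ a) → (AG (¬crit → error))): least fixpoint, start Z0 = {Sync, Busy, Halt, Init, Check}, add states with some successor in Z. Z1 = {Idle, Sync, Store, Busy, Halt, Init, Check}; Z2 = {Idle, Hold, Sync, Store, Busy, Halt, Init, Check}; fixed.
Sat(EF ((crit ∨ a) → (AG (¬crit → error)))) = {Idle, Hold, Sync, Store, Busy, Halt, Init, Check}
Done ∉ Sat(EF ((crit ∨ a) → (AG (¬crit → error)))) = {Idle, Hold, Sync, Store, Busy, Halt, Init, Check}, so the formula does not hold at Done.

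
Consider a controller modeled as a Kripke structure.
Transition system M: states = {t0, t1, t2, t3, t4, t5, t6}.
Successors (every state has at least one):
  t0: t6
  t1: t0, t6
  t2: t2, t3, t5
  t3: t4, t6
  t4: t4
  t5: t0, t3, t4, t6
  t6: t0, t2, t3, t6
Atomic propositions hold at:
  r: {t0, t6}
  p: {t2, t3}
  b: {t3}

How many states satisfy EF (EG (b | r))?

6

Sat(b | r) = {t0, t3, t6}
EG (b | r): greatest fixpoint, start Z0 = {t0, t3, t6}, keep only states in Sat with some successor in Z. Already a fixed point.
Sat(EG (b | r)) = {t0, t3, t6}
EF (EG (b | r)): least fixpoint, start Z0 = {t0, t3, t6}, add states with some successor in Z. Z1 = {t0, t1, t2, t3, t5, t6}; fixed.
Sat(EF (EG (b | r))) = {t0, t1, t2, t3, t5, t6}
|Sat(EF (EG (b | r)))| = |{t0, t1, t2, t3, t5, t6}| = 6.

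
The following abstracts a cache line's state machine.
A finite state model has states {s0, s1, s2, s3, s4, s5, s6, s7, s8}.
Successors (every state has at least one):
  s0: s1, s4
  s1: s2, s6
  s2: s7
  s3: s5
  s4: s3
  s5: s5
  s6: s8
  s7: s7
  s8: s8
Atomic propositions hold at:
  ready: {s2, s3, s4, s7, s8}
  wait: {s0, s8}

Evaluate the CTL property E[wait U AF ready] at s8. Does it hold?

Yes

AF ready: least fixpoint, start Z0 = {s2, s3, s4, s7, s8}, add states with every successor in Z. Z1 = {s2, s3, s4, s6, s7, s8}; Z2 = {s1, s2, s3, s4, s6, s7, s8}; Z3 = {s0, s1, s2, s3, s4, s6, s7, s8}; fixed.
Sat(AF ready) = {s0, s1, s2, s3, s4, s6, s7, s8}
E[wait U AF ready]: least fixpoint, start Z0 = Sat(AF ready) = {s0, s1, s2, s3, s4, s6, s7, s8}, add states in Sat(wait) with some successor in Z. Already a fixed point.
Sat(E[wait U AF ready]) = {s0, s1, s2, s3, s4, s6, s7, s8}
s8 ∈ Sat(E[wait U AF ready]) = {s0, s1, s2, s3, s4, s6, s7, s8}, so the formula holds at s8.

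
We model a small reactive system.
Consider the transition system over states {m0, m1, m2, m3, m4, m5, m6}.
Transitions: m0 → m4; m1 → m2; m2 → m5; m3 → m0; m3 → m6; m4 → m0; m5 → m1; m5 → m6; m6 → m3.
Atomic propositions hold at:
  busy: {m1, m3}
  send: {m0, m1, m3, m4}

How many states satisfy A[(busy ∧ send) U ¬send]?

4

Sat(busy ∧ send) = {m1, m3}
Sat(¬send) = {m2, m5, m6}
A[(busy ∧ send) U ¬send]: least fixpoint, start Z0 = Sat(¬send) = {m2, m5, m6}, add states in Sat(busy ∧ send) with every successor in Z. Z1 = {m1, m2, m5, m6}; fixed.
Sat(A[(busy ∧ send) U ¬send]) = {m1, m2, m5, m6}
|Sat(A[(busy ∧ send) U ¬send])| = |{m1, m2, m5, m6}| = 4.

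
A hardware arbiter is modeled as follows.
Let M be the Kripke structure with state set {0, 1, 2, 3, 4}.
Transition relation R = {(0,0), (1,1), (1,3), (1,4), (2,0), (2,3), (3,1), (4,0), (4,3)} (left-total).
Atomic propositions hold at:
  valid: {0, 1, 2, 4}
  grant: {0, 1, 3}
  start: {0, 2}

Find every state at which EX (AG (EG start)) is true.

{0, 2, 4}

EG start: greatest fixpoint, start Z0 = {0, 2}, keep only states in Sat with some successor in Z. Already a fixed point.
Sat(EG start) = {0, 2}
AG (EG start): greatest fixpoint, start Z0 = {0, 2}, keep only states in Sat with every successor in Z. Z1 = {0}; fixed.
Sat(AG (EG start)) = {0}
Sat(EX (AG (EG start))) = {s : some successor in {0}} = {0, 2, 4}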